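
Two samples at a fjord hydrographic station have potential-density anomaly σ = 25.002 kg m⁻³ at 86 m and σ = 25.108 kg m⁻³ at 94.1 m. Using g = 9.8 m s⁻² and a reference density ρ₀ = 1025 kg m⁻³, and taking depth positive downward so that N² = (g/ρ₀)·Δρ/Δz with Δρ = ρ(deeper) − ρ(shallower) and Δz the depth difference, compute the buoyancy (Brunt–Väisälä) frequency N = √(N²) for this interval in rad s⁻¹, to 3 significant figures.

Δρ = 1025.108 − 1025.002 = 0.106 kg m⁻³ over Δz = 94.1 − 86 = 8.1 m.
N² = (9.8/1025) × (0.106/8.1) = 1.2512 × 10⁻⁴ s⁻².
N = √(1.2512 × 10⁻⁴) = 0.011186 rad s⁻¹ ≈ 0.0112 rad s⁻¹.

0.0112 rad s⁻¹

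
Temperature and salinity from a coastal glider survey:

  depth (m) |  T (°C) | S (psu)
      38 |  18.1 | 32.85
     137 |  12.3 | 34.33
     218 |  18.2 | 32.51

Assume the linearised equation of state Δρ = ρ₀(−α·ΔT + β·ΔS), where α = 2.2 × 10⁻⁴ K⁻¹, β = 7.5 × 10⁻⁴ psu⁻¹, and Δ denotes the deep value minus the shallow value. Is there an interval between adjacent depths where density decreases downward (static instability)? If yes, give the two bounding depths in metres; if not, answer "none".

137–218 m

Evaluate Δρ/ρ₀ = −αΔT + βΔS across each adjacent pair:
  38–137 m: −αΔT+βΔS = −(2.2 × 10⁻⁴)(-5.8)+(7.5 × 10⁻⁴)(+1.48) = 2.4 × 10⁻³ → stable
  137–218 m: −αΔT+βΔS = −(2.2 × 10⁻⁴)(+5.9)+(7.5 × 10⁻⁴)(-1.82) = -2.7 × 10⁻³ → UNSTABLE
The 137–218 m interval has Δρ < 0: lighter water underlies denser water.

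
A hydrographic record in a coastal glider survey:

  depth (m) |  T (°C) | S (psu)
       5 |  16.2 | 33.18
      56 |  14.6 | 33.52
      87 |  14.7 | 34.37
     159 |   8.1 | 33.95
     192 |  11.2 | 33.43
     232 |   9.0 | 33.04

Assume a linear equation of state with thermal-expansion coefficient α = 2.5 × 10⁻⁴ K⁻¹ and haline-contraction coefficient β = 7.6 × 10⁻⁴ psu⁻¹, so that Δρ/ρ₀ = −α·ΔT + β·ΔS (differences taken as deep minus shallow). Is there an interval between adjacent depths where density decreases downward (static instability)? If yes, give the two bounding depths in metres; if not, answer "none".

Evaluate Δρ/ρ₀ = −αΔT + βΔS across each adjacent pair:
  5–56 m: −αΔT+βΔS = −(2.5 × 10⁻⁴)(-1.6)+(7.6 × 10⁻⁴)(+0.34) = 6.6 × 10⁻⁴ → stable
  56–87 m: −αΔT+βΔS = −(2.5 × 10⁻⁴)(+0.1)+(7.6 × 10⁻⁴)(+0.85) = 6.2 × 10⁻⁴ → stable
  87–159 m: −αΔT+βΔS = −(2.5 × 10⁻⁴)(-6.6)+(7.6 × 10⁻⁴)(-0.42) = 1.3 × 10⁻³ → stable
  159–192 m: −αΔT+βΔS = −(2.5 × 10⁻⁴)(+3.1)+(7.6 × 10⁻⁴)(-0.52) = -1.2 × 10⁻³ → UNSTABLE
  192–232 m: −αΔT+βΔS = −(2.5 × 10⁻⁴)(-2.2)+(7.6 × 10⁻⁴)(-0.39) = 2.5 × 10⁻⁴ → stable
The 159–192 m interval has Δρ < 0: lighter water underlies denser water.

159–192 m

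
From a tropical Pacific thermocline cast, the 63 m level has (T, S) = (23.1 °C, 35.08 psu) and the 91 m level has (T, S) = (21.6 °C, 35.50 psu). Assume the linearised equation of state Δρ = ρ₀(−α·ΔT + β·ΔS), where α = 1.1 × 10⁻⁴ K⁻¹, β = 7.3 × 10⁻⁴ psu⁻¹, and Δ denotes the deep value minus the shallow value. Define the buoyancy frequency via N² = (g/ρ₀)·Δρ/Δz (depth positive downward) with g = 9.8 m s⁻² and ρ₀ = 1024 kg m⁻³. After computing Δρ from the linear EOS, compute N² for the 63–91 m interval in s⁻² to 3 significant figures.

1.65 × 10⁻⁴ s⁻²

ΔT = -1.5 K, ΔS = +0.42 psu (deep − shallow).
Δρ/ρ₀ = −αΔT + βΔS = 1.65 × 10⁻⁴ + 3.066 × 10⁻⁴ = 4.716 × 10⁻⁴, so Δρ ≈ 0.4829 kg m⁻³.
N² = (g/ρ₀)·Δρ/Δz = g·(Δρ/ρ₀)/Δz = 9.8 × 4.716 × 10⁻⁴ / 28 = 1.6506 × 10⁻⁴ s⁻² ≈ 1.65 × 10⁻⁴ s⁻².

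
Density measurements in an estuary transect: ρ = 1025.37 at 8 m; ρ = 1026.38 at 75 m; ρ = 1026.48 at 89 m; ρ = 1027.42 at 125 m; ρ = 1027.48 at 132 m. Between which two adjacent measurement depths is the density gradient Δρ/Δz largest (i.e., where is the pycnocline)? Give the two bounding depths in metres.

Compute the density gradient over each adjacent pair:
  8–75 m: Δρ/Δz = 1.01/67 = 0.015 kg m⁻⁴
  75–89 m: Δρ/Δz = 0.10/14 = 7.1 × 10⁻³ kg m⁻⁴
  89–125 m: Δρ/Δz = 0.94/36 = 0.026 kg m⁻⁴
  125–132 m: Δρ/Δz = 0.06/7 = 8.6 × 10⁻³ kg m⁻⁴
The largest gradient is in the 89–125 m interval — the pycnocline.

89–125 m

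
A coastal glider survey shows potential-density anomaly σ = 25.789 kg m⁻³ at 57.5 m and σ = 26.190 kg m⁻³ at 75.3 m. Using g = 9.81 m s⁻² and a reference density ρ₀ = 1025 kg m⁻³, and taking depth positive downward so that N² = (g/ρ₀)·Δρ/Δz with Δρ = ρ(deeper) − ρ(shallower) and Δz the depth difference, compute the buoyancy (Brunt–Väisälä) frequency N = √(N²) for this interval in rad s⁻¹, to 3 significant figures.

0.0147 rad s⁻¹

Δρ = 1026.190 − 1025.789 = 0.401 kg m⁻³ over Δz = 75.3 − 57.5 = 17.8 m.
N² = (9.81/1025) × (0.401/17.8) = 2.1561 × 10⁻⁴ s⁻².
N = √(2.1561 × 10⁻⁴) = 0.014684 rad s⁻¹ ≈ 0.0147 rad s⁻¹.
Since Δρ > 0 the layer is stably stratified.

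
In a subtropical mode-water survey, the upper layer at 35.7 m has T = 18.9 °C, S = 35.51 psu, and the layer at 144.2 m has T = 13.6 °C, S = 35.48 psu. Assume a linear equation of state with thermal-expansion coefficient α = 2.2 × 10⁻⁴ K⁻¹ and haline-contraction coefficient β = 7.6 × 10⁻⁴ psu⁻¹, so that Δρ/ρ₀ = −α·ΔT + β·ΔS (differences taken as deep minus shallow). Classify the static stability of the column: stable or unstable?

stable

ΔT = 13.6 − 18.9 = -5.3 K and ΔS = 35.48 − 35.51 = -0.03 psu (deep − shallow).
−αΔT = 1.166 × 10⁻³; βΔS = -2.28 × 10⁻⁵; sum Δρ/ρ₀ = 1.1432 × 10⁻³.
Δρ/ρ₀ > 0, so Δρ > 0: deeper water is denser → statically stable.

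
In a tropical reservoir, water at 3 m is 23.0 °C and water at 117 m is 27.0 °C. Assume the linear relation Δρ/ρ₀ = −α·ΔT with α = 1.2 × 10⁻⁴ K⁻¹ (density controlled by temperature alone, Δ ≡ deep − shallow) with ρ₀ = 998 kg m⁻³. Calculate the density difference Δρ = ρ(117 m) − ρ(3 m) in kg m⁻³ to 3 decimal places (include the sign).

ΔT = +4.0 K, Δρ/ρ₀ = −αΔT = -4.80 × 10⁻⁴.
Δρ = 998 × (-4.80 × 10⁻⁴) = -0.479 kg m⁻³.
Negative Δρ: lighter below, statically unstable.

-0.479 kg m⁻³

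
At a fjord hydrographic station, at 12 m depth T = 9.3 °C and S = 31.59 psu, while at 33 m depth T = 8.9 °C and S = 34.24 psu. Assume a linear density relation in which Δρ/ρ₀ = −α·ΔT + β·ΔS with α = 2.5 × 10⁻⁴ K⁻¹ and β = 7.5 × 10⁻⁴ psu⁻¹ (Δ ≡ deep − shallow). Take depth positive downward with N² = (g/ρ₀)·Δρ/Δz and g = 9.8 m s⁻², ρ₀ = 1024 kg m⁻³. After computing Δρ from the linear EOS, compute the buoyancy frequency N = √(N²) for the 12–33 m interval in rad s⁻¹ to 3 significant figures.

0.0312 rad s⁻¹

ΔT = -0.4 K, ΔS = +2.65 psu (deep − shallow).
Δρ/ρ₀ = −αΔT + βΔS = 1.00 × 10⁻⁴ + 1.9875 × 10⁻³ = 2.0875 × 10⁻³, so Δρ ≈ 2.138 kg m⁻³.
N² = (g/ρ₀)·Δρ/Δz = g·(Δρ/ρ₀)/Δz = 9.8 × 2.0875 × 10⁻³ / 21 = 9.7417 × 10⁻⁴ s⁻².
N = √(9.7417 × 10⁻⁴) = 0.031212 rad s⁻¹ ≈ 0.0312 rad s⁻¹.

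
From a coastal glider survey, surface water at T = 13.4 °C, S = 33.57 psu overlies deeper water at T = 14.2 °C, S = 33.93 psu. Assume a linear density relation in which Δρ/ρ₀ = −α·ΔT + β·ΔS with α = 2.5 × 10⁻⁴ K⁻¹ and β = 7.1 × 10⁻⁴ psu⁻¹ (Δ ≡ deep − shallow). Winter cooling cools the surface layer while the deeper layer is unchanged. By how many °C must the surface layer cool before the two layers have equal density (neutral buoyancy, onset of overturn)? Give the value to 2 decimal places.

Neutral buoyancy requires Δρ = 0, i.e. −α(T_deep − T_surf′) + β(S_deep − S_surf) = 0.
T_surf′ = T_deep − (β/α)·ΔS = 14.2 − (7.1 × 10⁻⁴/2.5 × 10⁻⁴)·(+0.36) = 13.1776 °C.
Cooling required: 13.4 − (13.1776) = 0.2224 °C.

0.22 °C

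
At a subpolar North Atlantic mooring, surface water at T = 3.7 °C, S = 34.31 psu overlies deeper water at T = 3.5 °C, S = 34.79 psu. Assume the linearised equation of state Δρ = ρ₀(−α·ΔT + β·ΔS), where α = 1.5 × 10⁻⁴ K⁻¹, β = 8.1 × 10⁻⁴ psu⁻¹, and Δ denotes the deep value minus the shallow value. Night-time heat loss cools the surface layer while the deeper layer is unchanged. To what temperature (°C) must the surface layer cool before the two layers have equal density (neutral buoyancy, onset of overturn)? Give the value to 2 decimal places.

0.91 °C

Neutral buoyancy requires Δρ = 0, i.e. −α(T_deep − T_surf′) + β(S_deep − S_surf) = 0.
T_surf′ = T_deep − (β/α)·ΔS = 3.5 − (8.1 × 10⁻⁴/1.5 × 10⁻⁴)·(+0.48) = 0.9080 °C.
Cooling required: 3.7 − (0.9080) = 2.7920 °C.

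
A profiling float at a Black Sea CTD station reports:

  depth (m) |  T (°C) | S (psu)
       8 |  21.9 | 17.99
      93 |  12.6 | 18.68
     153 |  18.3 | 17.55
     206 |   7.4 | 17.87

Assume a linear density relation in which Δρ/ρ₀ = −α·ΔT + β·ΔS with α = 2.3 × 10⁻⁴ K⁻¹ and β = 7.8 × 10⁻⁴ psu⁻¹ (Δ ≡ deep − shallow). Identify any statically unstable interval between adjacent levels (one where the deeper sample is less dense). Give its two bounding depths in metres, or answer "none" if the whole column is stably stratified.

93–153 m

Evaluate Δρ/ρ₀ = −αΔT + βΔS across each adjacent pair:
  8–93 m: −αΔT+βΔS = −(2.3 × 10⁻⁴)(-9.3)+(7.8 × 10⁻⁴)(+0.69) = 2.7 × 10⁻³ → stable
  93–153 m: −αΔT+βΔS = −(2.3 × 10⁻⁴)(+5.7)+(7.8 × 10⁻⁴)(-1.13) = -2.2 × 10⁻³ → UNSTABLE
  153–206 m: −αΔT+βΔS = −(2.3 × 10⁻⁴)(-10.9)+(7.8 × 10⁻⁴)(+0.32) = 2.8 × 10⁻³ → stable
The 93–153 m interval has Δρ < 0: lighter water underlies denser water.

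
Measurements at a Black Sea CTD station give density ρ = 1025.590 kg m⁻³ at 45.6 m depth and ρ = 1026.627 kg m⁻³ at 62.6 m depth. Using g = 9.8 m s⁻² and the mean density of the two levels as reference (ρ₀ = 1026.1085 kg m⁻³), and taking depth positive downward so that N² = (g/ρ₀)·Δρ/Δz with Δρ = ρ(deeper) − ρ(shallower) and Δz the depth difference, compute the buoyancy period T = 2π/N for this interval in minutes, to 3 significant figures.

Δρ = 1026.627 − 1025.590 = 1.037 kg m⁻³ over Δz = 62.6 − 45.6 = 17 m.
N² = (9.8/1026.1085) × (1.037/17) = 5.8259 × 10⁻⁴ s⁻².
N = √(5.8259 × 10⁻⁴) = 0.024137 rad s⁻¹, so T = 2π/N = 260.31 s = 4.3385 min ≈ 4.34 min.
Since Δρ > 0 the layer is stably stratified.

4.34 min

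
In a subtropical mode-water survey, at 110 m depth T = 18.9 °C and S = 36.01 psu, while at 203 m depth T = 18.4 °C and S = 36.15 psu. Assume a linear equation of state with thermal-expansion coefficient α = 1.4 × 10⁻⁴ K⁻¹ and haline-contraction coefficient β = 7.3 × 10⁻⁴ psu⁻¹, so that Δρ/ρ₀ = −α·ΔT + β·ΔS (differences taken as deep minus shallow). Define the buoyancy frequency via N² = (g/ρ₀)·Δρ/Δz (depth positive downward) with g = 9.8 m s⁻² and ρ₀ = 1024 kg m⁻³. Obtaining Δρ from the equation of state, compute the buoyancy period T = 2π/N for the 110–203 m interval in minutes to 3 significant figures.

ΔT = -0.5 K, ΔS = +0.14 psu (deep − shallow).
Δρ/ρ₀ = −αΔT + βΔS = 7.00 × 10⁻⁵ + 1.022 × 10⁻⁴ = 1.722 × 10⁻⁴, so Δρ ≈ 0.1763 kg m⁻³.
N² = (g/ρ₀)·Δρ/Δz = g·(Δρ/ρ₀)/Δz = 9.8 × 1.722 × 10⁻⁴ / 93 = 1.8146 × 10⁻⁵ s⁻².
N = √(1.8146 × 10⁻⁵) = 4.2598 × 10⁻³ rad s⁻¹ → T = 2π/N = 1.4750 × 10³ s = 24.583 min ≈ 24.6 min.

24.6 min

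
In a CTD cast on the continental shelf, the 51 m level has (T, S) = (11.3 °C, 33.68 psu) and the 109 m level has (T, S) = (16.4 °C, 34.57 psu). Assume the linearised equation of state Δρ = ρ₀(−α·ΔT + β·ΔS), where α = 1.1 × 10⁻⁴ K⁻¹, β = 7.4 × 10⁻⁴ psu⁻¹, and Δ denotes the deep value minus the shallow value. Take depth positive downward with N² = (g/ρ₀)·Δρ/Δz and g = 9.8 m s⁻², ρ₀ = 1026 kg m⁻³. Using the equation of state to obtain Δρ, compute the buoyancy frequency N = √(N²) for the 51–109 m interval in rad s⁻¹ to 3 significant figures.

ΔT = +5.1 K, ΔS = +0.89 psu (deep − shallow).
Δρ/ρ₀ = −αΔT + βΔS = -5.61 × 10⁻⁴ + 6.586 × 10⁻⁴ = 9.76 × 10⁻⁵, so Δρ ≈ 0.1001 kg m⁻³.
N² = (g/ρ₀)·Δρ/Δz = g·(Δρ/ρ₀)/Δz = 9.8 × 9.76 × 10⁻⁵ / 58 = 1.6491 × 10⁻⁵ s⁻².
N = √(1.6491 × 10⁻⁵) = 4.0609 × 10⁻³ rad s⁻¹ ≈ 4.06 × 10⁻³ rad s⁻¹.

4.06 × 10⁻³ rad s⁻¹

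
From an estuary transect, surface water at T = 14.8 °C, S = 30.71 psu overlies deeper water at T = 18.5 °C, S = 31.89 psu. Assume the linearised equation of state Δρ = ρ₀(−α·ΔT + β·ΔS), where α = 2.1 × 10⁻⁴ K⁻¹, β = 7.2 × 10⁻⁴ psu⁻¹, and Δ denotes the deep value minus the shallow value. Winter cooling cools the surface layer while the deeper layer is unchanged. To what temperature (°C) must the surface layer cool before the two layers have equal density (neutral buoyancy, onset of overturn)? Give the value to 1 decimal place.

Neutral buoyancy requires Δρ = 0, i.e. −α(T_deep − T_surf′) + β(S_deep − S_surf) = 0.
T_surf′ = T_deep − (β/α)·ΔS = 18.5 − (7.2 × 10⁻⁴/2.1 × 10⁻⁴)·(+1.18) = 14.454 °C.
Cooling required: 14.8 − (14.454) = 0.346 °C.

14.5 °C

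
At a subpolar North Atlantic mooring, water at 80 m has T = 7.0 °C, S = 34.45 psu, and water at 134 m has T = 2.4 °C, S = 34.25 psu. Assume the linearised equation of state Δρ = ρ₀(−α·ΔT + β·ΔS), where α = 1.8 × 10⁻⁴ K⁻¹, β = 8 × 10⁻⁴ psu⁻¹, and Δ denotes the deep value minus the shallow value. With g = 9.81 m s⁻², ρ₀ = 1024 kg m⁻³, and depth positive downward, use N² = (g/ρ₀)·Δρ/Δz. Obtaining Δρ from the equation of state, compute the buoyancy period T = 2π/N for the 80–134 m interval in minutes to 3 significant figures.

ΔT = -4.6 K, ΔS = -0.20 psu (deep − shallow).
Δρ/ρ₀ = −αΔT + βΔS = 8.28 × 10⁻⁴ − 1.60 × 10⁻⁴ = 6.68 × 10⁻⁴, so Δρ ≈ 0.6840 kg m⁻³.
N² = (g/ρ₀)·Δρ/Δz = g·(Δρ/ρ₀)/Δz = 9.81 × 6.68 × 10⁻⁴ / 54 = 1.2135 × 10⁻⁴ s⁻².
N = √(1.2135 × 10⁻⁴) = 0.011016 rad s⁻¹ → T = 2π/N = 570.37 s = 9.5062 min ≈ 9.51 min.

9.51 min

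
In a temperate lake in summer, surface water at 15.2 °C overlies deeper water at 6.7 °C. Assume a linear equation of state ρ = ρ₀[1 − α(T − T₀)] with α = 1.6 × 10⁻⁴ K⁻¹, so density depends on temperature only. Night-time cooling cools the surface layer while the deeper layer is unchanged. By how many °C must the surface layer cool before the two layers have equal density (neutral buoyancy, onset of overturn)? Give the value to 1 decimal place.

8.5 °C

With temperature the only control, equal density requires T_surf′ = T_deep.
T_surf′ = 6.7 °C.
Cooling required: 15.2 − 6.7 = 8.5 °C.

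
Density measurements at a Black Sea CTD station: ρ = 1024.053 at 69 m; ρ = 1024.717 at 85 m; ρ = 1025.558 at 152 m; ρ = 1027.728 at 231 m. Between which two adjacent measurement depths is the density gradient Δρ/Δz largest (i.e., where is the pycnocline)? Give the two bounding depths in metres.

Compute the density gradient over each adjacent pair:
  69–85 m: Δρ/Δz = 0.664/16 = 0.042 kg m⁻⁴
  85–152 m: Δρ/Δz = 0.841/67 = 0.013 kg m⁻⁴
  152–231 m: Δρ/Δz = 2.170/79 = 0.027 kg m⁻⁴
The largest gradient is in the 69–85 m interval — the pycnocline.

69–85 m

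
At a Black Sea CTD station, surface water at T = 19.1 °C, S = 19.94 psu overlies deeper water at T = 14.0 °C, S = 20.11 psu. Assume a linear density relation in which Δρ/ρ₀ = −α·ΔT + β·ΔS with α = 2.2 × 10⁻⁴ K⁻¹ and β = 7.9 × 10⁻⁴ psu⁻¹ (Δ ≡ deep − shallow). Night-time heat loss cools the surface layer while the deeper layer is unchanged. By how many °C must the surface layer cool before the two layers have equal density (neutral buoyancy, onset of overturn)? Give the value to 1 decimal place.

Neutral buoyancy requires Δρ = 0, i.e. −α(T_deep − T_surf′) + β(S_deep − S_surf) = 0.
T_surf′ = T_deep − (β/α)·ΔS = 14.0 − (7.9 × 10⁻⁴/2.2 × 10⁻⁴)·(+0.17) = 13.390 °C.
Cooling required: 19.1 − (13.390) = 5.710 °C.

5.7 °C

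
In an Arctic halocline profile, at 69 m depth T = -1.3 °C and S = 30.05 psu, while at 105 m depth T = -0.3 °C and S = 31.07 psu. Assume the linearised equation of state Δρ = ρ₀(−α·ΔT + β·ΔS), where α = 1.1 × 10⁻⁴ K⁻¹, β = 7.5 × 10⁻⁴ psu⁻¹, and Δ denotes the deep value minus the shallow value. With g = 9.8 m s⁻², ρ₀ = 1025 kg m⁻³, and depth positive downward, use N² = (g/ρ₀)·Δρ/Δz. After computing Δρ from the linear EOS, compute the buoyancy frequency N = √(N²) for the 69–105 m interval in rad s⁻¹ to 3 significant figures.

ΔT = +1.0 K, ΔS = +1.02 psu (deep − shallow).
Δρ/ρ₀ = −αΔT + βΔS = -1.10 × 10⁻⁴ + 7.65 × 10⁻⁴ = 6.55 × 10⁻⁴, so Δρ ≈ 0.6714 kg m⁻³.
N² = (g/ρ₀)·Δρ/Δz = g·(Δρ/ρ₀)/Δz = 9.8 × 6.55 × 10⁻⁴ / 36 = 1.7831 × 10⁻⁴ s⁻².
N = √(1.7831 × 10⁻⁴) = 0.013353 rad s⁻¹ ≈ 0.0134 rad s⁻¹.

0.0134 rad s⁻¹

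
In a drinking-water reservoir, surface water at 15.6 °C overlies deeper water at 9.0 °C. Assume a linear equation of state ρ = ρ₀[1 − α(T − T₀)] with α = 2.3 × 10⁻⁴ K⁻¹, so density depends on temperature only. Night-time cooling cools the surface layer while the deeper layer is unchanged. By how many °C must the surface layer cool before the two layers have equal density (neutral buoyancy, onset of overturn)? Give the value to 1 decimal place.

With temperature the only control, equal density requires T_surf′ = T_deep.
T_surf′ = 9.0 °C.
Cooling required: 15.6 − 9.0 = 6.6 °C.

6.6 °C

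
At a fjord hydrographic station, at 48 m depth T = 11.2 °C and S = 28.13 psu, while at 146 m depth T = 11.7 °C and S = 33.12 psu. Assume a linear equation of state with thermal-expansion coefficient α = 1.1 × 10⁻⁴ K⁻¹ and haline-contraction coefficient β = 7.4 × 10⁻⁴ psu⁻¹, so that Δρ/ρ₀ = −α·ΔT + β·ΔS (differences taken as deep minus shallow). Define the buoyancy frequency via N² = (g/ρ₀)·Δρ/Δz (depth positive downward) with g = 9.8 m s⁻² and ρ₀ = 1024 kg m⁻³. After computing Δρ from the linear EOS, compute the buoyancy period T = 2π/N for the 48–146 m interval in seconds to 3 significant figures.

ΔT = +0.5 K, ΔS = +4.99 psu (deep − shallow).
Δρ/ρ₀ = −αΔT + βΔS = -5.50 × 10⁻⁵ + 3.6926 × 10⁻³ = 3.6376 × 10⁻³, so Δρ ≈ 3.725 kg m⁻³.
N² = (g/ρ₀)·Δρ/Δz = g·(Δρ/ρ₀)/Δz = 9.8 × 3.6376 × 10⁻³ / 98 = 3.6376 × 10⁻⁴ s⁻².
N = √(3.6376 × 10⁻⁴) = 0.019072 rad s⁻¹ → T = 2π/N = 329.45 s ≈ 329 s.

329 s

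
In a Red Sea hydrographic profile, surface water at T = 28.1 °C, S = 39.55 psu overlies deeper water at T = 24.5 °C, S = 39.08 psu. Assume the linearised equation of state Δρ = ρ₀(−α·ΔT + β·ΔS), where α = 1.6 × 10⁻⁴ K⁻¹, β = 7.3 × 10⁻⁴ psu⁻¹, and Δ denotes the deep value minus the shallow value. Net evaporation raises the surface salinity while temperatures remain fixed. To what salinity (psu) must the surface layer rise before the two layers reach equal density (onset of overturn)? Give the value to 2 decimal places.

Neutral buoyancy requires −α(T_deep − T_surf) + β(S_deep − S_surf′) = 0.
S_surf′ = S_deep − (α/β)·ΔT = 39.08 − (1.6 × 10⁻⁴/7.3 × 10⁻⁴)·(-3.6) = 39.8690 psu.
Increase required: 39.8690 − 39.55 = 0.3190 psu.

39.87 psu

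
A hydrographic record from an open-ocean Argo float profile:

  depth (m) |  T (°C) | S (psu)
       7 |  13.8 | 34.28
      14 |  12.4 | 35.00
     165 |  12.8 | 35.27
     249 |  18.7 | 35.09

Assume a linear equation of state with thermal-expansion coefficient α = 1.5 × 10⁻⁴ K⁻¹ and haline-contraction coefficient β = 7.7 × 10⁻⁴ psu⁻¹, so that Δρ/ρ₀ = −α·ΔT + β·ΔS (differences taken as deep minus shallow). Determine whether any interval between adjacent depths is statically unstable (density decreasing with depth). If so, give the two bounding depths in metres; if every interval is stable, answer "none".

165–249 m

Evaluate Δρ/ρ₀ = −αΔT + βΔS across each adjacent pair:
  7–14 m: −αΔT+βΔS = −(1.5 × 10⁻⁴)(-1.4)+(7.7 × 10⁻⁴)(+0.72) = 7.6 × 10⁻⁴ → stable
  14–165 m: −αΔT+βΔS = −(1.5 × 10⁻⁴)(+0.4)+(7.7 × 10⁻⁴)(+0.27) = 1.5 × 10⁻⁴ → stable
  165–249 m: −αΔT+βΔS = −(1.5 × 10⁻⁴)(+5.9)+(7.7 × 10⁻⁴)(-0.18) = -1.0 × 10⁻³ → UNSTABLE
The 165–249 m interval has Δρ < 0: lighter water underlies denser water.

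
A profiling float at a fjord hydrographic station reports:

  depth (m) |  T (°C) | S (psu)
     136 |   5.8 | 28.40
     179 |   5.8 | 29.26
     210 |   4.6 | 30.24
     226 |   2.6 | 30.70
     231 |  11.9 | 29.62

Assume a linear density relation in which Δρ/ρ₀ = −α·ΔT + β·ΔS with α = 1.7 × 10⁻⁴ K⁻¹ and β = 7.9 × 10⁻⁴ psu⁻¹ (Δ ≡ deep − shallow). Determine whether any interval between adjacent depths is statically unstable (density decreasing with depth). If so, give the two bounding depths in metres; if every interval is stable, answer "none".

Evaluate Δρ/ρ₀ = −αΔT + βΔS across each adjacent pair:
  136–179 m: −αΔT+βΔS = −(1.7 × 10⁻⁴)(+0.0)+(7.9 × 10⁻⁴)(+0.86) = 6.8 × 10⁻⁴ → stable
  179–210 m: −αΔT+βΔS = −(1.7 × 10⁻⁴)(-1.2)+(7.9 × 10⁻⁴)(+0.98) = 9.8 × 10⁻⁴ → stable
  210–226 m: −αΔT+βΔS = −(1.7 × 10⁻⁴)(-2.0)+(7.9 × 10⁻⁴)(+0.46) = 7.0 × 10⁻⁴ → stable
  226–231 m: −αΔT+βΔS = −(1.7 × 10⁻⁴)(+9.3)+(7.9 × 10⁻⁴)(-1.08) = -2.4 × 10⁻³ → UNSTABLE
The 226–231 m interval has Δρ < 0: lighter water underlies denser water.

226–231 m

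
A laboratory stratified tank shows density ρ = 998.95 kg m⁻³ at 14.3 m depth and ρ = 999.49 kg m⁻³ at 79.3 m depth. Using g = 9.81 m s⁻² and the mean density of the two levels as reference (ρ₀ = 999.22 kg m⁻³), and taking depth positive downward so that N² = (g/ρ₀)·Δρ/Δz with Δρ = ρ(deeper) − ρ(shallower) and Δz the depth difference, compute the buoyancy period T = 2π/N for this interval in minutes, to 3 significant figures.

Δρ = 999.49 − 998.95 = 0.54 kg m⁻³ over Δz = 79.3 − 14.3 = 65 m.
N² = (9.81/999.22) × (0.54/65) = 8.1562 × 10⁻⁵ s⁻².
N = √(8.1562 × 10⁻⁵) = 9.0312 × 10⁻³ rad s⁻¹, so T = 2π/N = 695.72 s = 11.595 min ≈ 11.6 min.
A positive N² confirms static stability across the interval.

11.6 min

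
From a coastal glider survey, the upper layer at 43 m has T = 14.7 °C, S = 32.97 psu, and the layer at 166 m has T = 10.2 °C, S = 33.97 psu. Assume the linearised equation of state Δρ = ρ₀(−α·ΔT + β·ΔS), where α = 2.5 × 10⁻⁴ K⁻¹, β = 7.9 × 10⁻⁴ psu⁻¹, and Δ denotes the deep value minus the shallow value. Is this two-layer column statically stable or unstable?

ΔT = 10.2 − 14.7 = -4.5 K and ΔS = 33.97 − 32.97 = +1.00 psu (deep − shallow).
−αΔT = 1.125 × 10⁻³; βΔS = 7.90 × 10⁻⁴; sum Δρ/ρ₀ = 1.915 × 10⁻³.
Δρ/ρ₀ > 0, so Δρ > 0: deeper water is denser → statically stable.

stable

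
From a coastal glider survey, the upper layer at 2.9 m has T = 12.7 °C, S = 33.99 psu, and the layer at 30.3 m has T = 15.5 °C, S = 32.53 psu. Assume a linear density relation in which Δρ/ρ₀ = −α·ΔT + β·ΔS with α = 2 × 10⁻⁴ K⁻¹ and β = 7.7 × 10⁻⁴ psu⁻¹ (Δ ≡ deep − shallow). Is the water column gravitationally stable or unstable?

ΔT = 15.5 − 12.7 = +2.8 K and ΔS = 32.53 − 33.99 = -1.46 psu (deep − shallow).
−αΔT = -5.60 × 10⁻⁴; βΔS = -1.1242 × 10⁻³; sum Δρ/ρ₀ = -1.6842 × 10⁻³.
Δρ/ρ₀ < 0, so Δρ < 0: deeper water is lighter → statically unstable; the column would overturn.

unstable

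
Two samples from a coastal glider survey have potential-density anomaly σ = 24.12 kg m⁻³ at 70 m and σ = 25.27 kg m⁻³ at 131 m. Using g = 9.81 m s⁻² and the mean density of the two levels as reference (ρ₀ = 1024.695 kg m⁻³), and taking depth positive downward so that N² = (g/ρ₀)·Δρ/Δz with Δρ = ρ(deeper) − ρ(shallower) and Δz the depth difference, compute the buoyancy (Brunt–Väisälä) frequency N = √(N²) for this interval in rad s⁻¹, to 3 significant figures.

0.0134 rad s⁻¹

Δρ = 1025.27 − 1024.12 = 1.15 kg m⁻³ over Δz = 131 − 70 = 61 m.
N² = (9.81/1024.695) × (1.15/61) = 1.8049 × 10⁻⁴ s⁻².
N = √(1.8049 × 10⁻⁴) = 0.013435 rad s⁻¹ ≈ 0.0134 rad s⁻¹.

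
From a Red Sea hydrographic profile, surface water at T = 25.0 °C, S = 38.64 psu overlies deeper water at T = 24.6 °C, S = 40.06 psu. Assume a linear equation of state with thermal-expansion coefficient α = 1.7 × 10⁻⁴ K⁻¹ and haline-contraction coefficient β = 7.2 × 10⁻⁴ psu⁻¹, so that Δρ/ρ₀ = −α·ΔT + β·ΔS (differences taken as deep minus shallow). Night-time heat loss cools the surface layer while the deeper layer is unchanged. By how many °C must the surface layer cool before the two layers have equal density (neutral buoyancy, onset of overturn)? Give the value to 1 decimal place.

Neutral buoyancy requires Δρ = 0, i.e. −α(T_deep − T_surf′) + β(S_deep − S_surf) = 0.
T_surf′ = T_deep − (β/α)·ΔS = 24.6 − (7.2 × 10⁻⁴/1.7 × 10⁻⁴)·(+1.42) = 18.586 °C.
Cooling required: 25.0 − (18.586) = 6.414 °C.

6.4 °C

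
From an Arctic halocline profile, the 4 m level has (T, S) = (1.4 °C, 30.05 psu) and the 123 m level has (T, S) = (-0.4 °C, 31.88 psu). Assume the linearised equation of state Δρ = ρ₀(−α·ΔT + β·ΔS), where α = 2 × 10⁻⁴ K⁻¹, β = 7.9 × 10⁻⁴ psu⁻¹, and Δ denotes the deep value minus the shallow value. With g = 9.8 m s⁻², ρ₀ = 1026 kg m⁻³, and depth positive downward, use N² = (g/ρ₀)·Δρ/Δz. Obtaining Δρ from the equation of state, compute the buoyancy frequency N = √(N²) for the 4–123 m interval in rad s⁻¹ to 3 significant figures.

ΔT = -1.8 K, ΔS = +1.83 psu (deep − shallow).
Δρ/ρ₀ = −αΔT + βΔS = 3.60 × 10⁻⁴ + 1.4457 × 10⁻³ = 1.8057 × 10⁻³, so Δρ ≈ 1.853 kg m⁻³.
N² = (g/ρ₀)·Δρ/Δz = g·(Δρ/ρ₀)/Δz = 9.8 × 1.8057 × 10⁻³ / 119 = 1.4870 × 10⁻⁴ s⁻².
N = √(1.4870 × 10⁻⁴) = 0.012194 rad s⁻¹ ≈ 0.0122 rad s⁻¹.

0.0122 rad s⁻¹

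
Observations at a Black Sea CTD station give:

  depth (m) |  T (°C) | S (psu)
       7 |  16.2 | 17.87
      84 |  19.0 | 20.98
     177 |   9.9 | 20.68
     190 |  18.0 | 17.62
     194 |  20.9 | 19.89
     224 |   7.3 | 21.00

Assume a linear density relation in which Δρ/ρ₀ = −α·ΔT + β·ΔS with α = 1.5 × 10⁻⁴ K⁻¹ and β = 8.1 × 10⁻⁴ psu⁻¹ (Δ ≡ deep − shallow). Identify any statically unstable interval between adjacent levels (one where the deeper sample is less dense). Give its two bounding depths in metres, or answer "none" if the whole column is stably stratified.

Evaluate Δρ/ρ₀ = −αΔT + βΔS across each adjacent pair:
  7–84 m: −αΔT+βΔS = −(1.5 × 10⁻⁴)(+2.8)+(8.1 × 10⁻⁴)(+3.11) = 2.1 × 10⁻³ → stable
  84–177 m: −αΔT+βΔS = −(1.5 × 10⁻⁴)(-9.1)+(8.1 × 10⁻⁴)(-0.30) = 1.1 × 10⁻³ → stable
  177–190 m: −αΔT+βΔS = −(1.5 × 10⁻⁴)(+8.1)+(8.1 × 10⁻⁴)(-3.06) = -3.7 × 10⁻³ → UNSTABLE
  190–194 m: −αΔT+βΔS = −(1.5 × 10⁻⁴)(+2.9)+(8.1 × 10⁻⁴)(+2.27) = 1.4 × 10⁻³ → stable
  194–224 m: −αΔT+βΔS = −(1.5 × 10⁻⁴)(-13.6)+(8.1 × 10⁻⁴)(+1.11) = 2.9 × 10⁻³ → stable
The 177–190 m interval has Δρ < 0: lighter water underlies denser water.

177–190 m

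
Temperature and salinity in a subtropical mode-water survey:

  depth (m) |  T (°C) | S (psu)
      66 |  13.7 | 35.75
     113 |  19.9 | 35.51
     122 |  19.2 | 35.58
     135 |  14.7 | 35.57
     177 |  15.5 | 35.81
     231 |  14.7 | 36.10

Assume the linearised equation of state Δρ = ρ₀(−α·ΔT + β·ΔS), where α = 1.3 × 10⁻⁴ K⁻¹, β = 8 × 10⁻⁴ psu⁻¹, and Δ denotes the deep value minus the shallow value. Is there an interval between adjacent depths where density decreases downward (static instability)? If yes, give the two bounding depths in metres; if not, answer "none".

66–113 m

Evaluate Δρ/ρ₀ = −αΔT + βΔS across each adjacent pair:
  66–113 m: −αΔT+βΔS = −(1.3 × 10⁻⁴)(+6.2)+(8 × 10⁻⁴)(-0.24) = -1.0 × 10⁻³ → UNSTABLE
  113–122 m: −αΔT+βΔS = −(1.3 × 10⁻⁴)(-0.7)+(8 × 10⁻⁴)(+0.07) = 1.5 × 10⁻⁴ → stable
  122–135 m: −αΔT+βΔS = −(1.3 × 10⁻⁴)(-4.5)+(8 × 10⁻⁴)(-0.01) = 5.8 × 10⁻⁴ → stable
  135–177 m: −αΔT+βΔS = −(1.3 × 10⁻⁴)(+0.8)+(8 × 10⁻⁴)(+0.24) = 8.8 × 10⁻⁵ → stable
  177–231 m: −αΔT+βΔS = −(1.3 × 10⁻⁴)(-0.8)+(8 × 10⁻⁴)(+0.29) = 3.4 × 10⁻⁴ → stable
The 66–113 m interval has Δρ < 0: lighter water underlies denser water.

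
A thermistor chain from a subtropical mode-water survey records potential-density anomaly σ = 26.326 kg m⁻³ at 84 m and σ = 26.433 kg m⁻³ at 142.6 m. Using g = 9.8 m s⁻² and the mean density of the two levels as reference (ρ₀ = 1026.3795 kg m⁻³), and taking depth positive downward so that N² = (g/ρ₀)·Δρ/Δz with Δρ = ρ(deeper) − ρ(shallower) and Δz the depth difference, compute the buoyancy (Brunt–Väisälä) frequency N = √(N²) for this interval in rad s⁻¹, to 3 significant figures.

Δρ = 1026.433 − 1026.326 = 0.107 kg m⁻³ over Δz = 142.6 − 84 = 58.6 m.
N² = (9.8/1026.3795) × (0.107/58.6) = 1.7434 × 10⁻⁵ s⁻².
N = √(1.7434 × 10⁻⁵) = 4.1754 × 10⁻³ rad s⁻¹ ≈ 4.18 × 10⁻³ rad s⁻¹.

4.18 × 10⁻³ rad s⁻¹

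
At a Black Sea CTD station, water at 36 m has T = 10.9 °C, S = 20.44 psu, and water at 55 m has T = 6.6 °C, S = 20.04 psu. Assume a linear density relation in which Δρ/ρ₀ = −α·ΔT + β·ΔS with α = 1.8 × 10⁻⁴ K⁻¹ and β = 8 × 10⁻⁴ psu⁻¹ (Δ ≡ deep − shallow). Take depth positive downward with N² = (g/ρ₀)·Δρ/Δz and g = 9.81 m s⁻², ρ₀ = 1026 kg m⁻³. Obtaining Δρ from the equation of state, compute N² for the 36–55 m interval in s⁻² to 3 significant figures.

ΔT = -4.3 K, ΔS = -0.40 psu (deep − shallow).
Δρ/ρ₀ = −αΔT + βΔS = 7.74 × 10⁻⁴ − 3.20 × 10⁻⁴ = 4.54 × 10⁻⁴, so Δρ ≈ 0.4658 kg m⁻³.
N² = (g/ρ₀)·Δρ/Δz = g·(Δρ/ρ₀)/Δz = 9.81 × 4.54 × 10⁻⁴ / 19 = 2.3441 × 10⁻⁴ s⁻² ≈ 2.34 × 10⁻⁴ s⁻².

2.34 × 10⁻⁴ s⁻²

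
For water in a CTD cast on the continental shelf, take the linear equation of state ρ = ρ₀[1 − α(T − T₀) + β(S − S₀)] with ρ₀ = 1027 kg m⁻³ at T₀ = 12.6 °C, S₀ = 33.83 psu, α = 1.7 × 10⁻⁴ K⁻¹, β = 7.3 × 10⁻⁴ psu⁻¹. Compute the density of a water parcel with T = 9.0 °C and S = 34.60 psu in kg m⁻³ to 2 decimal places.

T − T₀ = -3.6 K, S − S₀ = +0.77 psu.
Bracket = 1 − α·(-3.6) + β·(+0.77) = 1 + (1.1741 × 10⁻³) = 1.0011741.
ρ = 1027 × 1.0011741 = 1028.21 kg m⁻³.

1028.21 kg m⁻³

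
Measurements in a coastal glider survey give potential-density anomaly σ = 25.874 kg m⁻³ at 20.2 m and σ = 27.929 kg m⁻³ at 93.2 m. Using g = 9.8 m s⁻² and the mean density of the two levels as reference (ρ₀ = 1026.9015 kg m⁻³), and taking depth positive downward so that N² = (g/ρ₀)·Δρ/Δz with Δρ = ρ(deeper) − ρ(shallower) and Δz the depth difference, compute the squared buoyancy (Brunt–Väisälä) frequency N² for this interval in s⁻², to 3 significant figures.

2.69 × 10⁻⁴ s⁻²

Δρ = 1027.929 − 1025.874 = 2.055 kg m⁻³ over Δz = 93.2 − 20.2 = 73 m.
N² = (9.8/1026.9015) × (2.055/73) = 2.6865 × 10⁻⁴ s⁻² ≈ 2.69 × 10⁻⁴ s⁻².
N² > 0, so the interval is statically stable.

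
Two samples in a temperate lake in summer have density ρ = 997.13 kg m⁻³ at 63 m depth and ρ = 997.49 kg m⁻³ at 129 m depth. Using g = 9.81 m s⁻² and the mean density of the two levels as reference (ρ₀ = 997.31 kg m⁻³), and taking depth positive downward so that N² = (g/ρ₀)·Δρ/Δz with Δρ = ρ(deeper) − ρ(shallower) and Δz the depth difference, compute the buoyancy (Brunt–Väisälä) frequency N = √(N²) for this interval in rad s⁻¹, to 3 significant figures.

7.32 × 10⁻³ rad s⁻¹

Δρ = 997.49 − 997.13 = 0.36 kg m⁻³ over Δz = 129 − 63 = 66 m.
N² = (9.81/997.31) × (0.36/66) = 5.3653 × 10⁻⁵ s⁻².
N = √(5.3653 × 10⁻⁵) = 7.3248 × 10⁻³ rad s⁻¹ ≈ 7.32 × 10⁻³ rad s⁻¹.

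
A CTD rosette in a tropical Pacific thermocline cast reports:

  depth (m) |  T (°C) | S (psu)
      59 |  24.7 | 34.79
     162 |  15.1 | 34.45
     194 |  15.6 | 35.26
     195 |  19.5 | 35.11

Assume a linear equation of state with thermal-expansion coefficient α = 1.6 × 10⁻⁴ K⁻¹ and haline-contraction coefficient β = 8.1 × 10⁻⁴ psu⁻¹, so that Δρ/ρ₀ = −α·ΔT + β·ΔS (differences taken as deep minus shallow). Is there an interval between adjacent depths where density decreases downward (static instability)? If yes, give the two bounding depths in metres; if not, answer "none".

Evaluate Δρ/ρ₀ = −αΔT + βΔS across each adjacent pair:
  59–162 m: −αΔT+βΔS = −(1.6 × 10⁻⁴)(-9.6)+(8.1 × 10⁻⁴)(-0.34) = 1.3 × 10⁻³ → stable
  162–194 m: −αΔT+βΔS = −(1.6 × 10⁻⁴)(+0.5)+(8.1 × 10⁻⁴)(+0.81) = 5.8 × 10⁻⁴ → stable
  194–195 m: −αΔT+βΔS = −(1.6 × 10⁻⁴)(+3.9)+(8.1 × 10⁻⁴)(-0.15) = -7.5 × 10⁻⁴ → UNSTABLE
The 194–195 m interval has Δρ < 0: lighter water underlies denser water.

194–195 m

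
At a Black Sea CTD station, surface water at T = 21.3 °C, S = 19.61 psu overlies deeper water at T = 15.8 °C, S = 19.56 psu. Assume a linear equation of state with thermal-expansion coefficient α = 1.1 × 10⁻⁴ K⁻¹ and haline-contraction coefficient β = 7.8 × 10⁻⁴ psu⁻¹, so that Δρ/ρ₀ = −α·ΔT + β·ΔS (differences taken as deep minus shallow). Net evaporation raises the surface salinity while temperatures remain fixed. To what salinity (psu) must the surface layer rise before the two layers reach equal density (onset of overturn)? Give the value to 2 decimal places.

Neutral buoyancy requires −α(T_deep − T_surf) + β(S_deep − S_surf′) = 0.
S_surf′ = S_deep − (α/β)·ΔT = 19.56 − (1.1 × 10⁻⁴/7.8 × 10⁻⁴)·(-5.5) = 20.3356 psu.
Increase required: 20.3356 − 19.61 = 0.7256 psu.

20.34 psu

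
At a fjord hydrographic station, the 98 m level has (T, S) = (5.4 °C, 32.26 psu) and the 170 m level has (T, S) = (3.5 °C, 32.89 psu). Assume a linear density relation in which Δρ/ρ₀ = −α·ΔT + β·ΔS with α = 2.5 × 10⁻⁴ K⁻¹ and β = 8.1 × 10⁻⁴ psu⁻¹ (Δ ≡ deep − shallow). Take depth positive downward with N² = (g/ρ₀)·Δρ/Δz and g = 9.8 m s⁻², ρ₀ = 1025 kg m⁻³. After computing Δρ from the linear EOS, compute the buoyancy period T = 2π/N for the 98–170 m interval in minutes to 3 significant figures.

ΔT = -1.9 K, ΔS = +0.63 psu (deep − shallow).
Δρ/ρ₀ = −αΔT + βΔS = 4.75 × 10⁻⁴ + 5.103 × 10⁻⁴ = 9.853 × 10⁻⁴, so Δρ ≈ 1.010 kg m⁻³.
N² = (g/ρ₀)·Δρ/Δz = g·(Δρ/ρ₀)/Δz = 9.8 × 9.853 × 10⁻⁴ / 72 = 1.3411 × 10⁻⁴ s⁻².
N = √(1.3411 × 10⁻⁴) = 0.011581 rad s⁻¹ → T = 2π/N = 542.54 s = 9.0423 min ≈ 9.04 min.

9.04 min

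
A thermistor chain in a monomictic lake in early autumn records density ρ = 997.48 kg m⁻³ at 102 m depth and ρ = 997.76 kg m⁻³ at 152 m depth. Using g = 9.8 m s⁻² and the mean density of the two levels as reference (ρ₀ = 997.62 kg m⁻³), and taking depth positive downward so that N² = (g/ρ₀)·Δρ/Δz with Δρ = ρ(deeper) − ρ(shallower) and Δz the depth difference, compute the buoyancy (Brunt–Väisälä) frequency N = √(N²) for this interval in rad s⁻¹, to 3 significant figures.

Δρ = 997.76 − 997.48 = 0.28 kg m⁻³ over Δz = 152 − 102 = 50 m.
N² = (9.8/997.62) × (0.28/50) = 5.5011 × 10⁻⁵ s⁻².
N = √(5.5011 × 10⁻⁵) = 7.4169 × 10⁻³ rad s⁻¹ ≈ 7.42 × 10⁻³ rad s⁻¹.

7.42 × 10⁻³ rad s⁻¹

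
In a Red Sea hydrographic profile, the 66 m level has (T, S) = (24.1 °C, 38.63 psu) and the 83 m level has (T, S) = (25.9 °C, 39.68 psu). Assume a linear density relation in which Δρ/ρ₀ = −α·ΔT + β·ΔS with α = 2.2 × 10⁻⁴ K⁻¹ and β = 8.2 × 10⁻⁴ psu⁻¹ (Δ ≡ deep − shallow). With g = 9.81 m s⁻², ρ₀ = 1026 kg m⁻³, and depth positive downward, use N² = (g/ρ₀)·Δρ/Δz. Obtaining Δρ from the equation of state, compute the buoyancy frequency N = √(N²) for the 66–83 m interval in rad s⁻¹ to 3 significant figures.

0.0164 rad s⁻¹

ΔT = +1.8 K, ΔS = +1.05 psu (deep − shallow).
Δρ/ρ₀ = −αΔT + βΔS = -3.96 × 10⁻⁴ + 8.61 × 10⁻⁴ = 4.65 × 10⁻⁴, so Δρ ≈ 0.4771 kg m⁻³.
N² = (g/ρ₀)·Δρ/Δz = g·(Δρ/ρ₀)/Δz = 9.81 × 4.65 × 10⁻⁴ / 17 = 2.6833 × 10⁻⁴ s⁻².
N = √(2.6833 × 10⁻⁴) = 0.016381 rad s⁻¹ ≈ 0.0164 rad s⁻¹.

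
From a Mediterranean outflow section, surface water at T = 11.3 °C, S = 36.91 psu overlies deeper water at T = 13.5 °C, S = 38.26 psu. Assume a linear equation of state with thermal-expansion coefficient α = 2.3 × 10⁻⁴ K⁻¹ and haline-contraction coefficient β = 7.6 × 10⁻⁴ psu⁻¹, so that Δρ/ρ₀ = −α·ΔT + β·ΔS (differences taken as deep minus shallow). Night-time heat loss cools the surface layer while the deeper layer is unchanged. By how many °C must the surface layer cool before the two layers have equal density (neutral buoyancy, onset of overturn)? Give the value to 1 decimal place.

2.3 °C

Neutral buoyancy requires Δρ = 0, i.e. −α(T_deep − T_surf′) + β(S_deep − S_surf) = 0.
T_surf′ = T_deep − (β/α)·ΔS = 13.5 − (7.6 × 10⁻⁴/2.3 × 10⁻⁴)·(+1.35) = 9.039 °C.
Cooling required: 11.3 − (9.039) = 2.261 °C.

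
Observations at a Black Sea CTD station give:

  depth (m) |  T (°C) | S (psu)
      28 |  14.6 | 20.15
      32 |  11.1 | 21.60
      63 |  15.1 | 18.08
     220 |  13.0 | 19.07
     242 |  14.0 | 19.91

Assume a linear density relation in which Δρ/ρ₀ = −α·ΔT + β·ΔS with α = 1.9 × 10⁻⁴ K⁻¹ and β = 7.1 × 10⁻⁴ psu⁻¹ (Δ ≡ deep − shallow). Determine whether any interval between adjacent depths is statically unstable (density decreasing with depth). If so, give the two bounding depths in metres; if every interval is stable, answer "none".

Evaluate Δρ/ρ₀ = −αΔT + βΔS across each adjacent pair:
  28–32 m: −αΔT+βΔS = −(1.9 × 10⁻⁴)(-3.5)+(7.1 × 10⁻⁴)(+1.45) = 1.7 × 10⁻³ → stable
  32–63 m: −αΔT+βΔS = −(1.9 × 10⁻⁴)(+4.0)+(7.1 × 10⁻⁴)(-3.52) = -3.3 × 10⁻³ → UNSTABLE
  63–220 m: −αΔT+βΔS = −(1.9 × 10⁻⁴)(-2.1)+(7.1 × 10⁻⁴)(+0.99) = 1.1 × 10⁻³ → stable
  220–242 m: −αΔT+βΔS = −(1.9 × 10⁻⁴)(+1.0)+(7.1 × 10⁻⁴)(+0.84) = 4.1 × 10⁻⁴ → stable
The 32–63 m interval has Δρ < 0: lighter water underlies denser water.

32–63 m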